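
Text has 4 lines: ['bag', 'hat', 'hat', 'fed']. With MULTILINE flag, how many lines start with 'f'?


With MULTILINE flag, ^ matches the start of each line.
Lines: ['bag', 'hat', 'hat', 'fed']
Checking which lines start with 'f':
  Line 1: 'bag' -> no
  Line 2: 'hat' -> no
  Line 3: 'hat' -> no
  Line 4: 'fed' -> MATCH
Matching lines: ['fed']
Count: 1

1


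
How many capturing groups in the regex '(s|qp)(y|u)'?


To count capturing groups, count each '(' that starts a group.
Pattern: '(s|qp)(y|u)'
Walking through the pattern:
  Position 0: '(' -> group #1
  Position 6: '(' -> group #2
Total capturing groups: 2

2


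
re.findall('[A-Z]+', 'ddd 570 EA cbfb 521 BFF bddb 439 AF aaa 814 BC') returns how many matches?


Pattern '[A-Z]+' finds one or more uppercase letters.
Text: 'ddd 570 EA cbfb 521 BFF bddb 439 AF aaa 814 BC'
Scanning for matches:
  Match 1: 'EA'
  Match 2: 'BFF'
  Match 3: 'AF'
  Match 4: 'BC'
Total matches: 4

4


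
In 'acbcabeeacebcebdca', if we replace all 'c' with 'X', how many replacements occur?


re.sub('c', 'X', text) replaces every occurrence of 'c' with 'X'.
Text: 'acbcabeeacebcebdca'
Scanning for 'c':
  pos 1: 'c' -> replacement #1
  pos 3: 'c' -> replacement #2
  pos 9: 'c' -> replacement #3
  pos 12: 'c' -> replacement #4
  pos 16: 'c' -> replacement #5
Total replacements: 5

5


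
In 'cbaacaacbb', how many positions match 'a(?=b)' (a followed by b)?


Lookahead 'a(?=b)' matches 'a' only when followed by 'b'.
String: 'cbaacaacbb'
Checking each position where char is 'a':
  pos 2: 'a' -> no (next='a')
  pos 3: 'a' -> no (next='c')
  pos 5: 'a' -> no (next='a')
  pos 6: 'a' -> no (next='c')
Matching positions: []
Count: 0

0


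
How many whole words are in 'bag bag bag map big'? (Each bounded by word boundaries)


Word boundaries (\b) mark the start/end of each word.
Text: 'bag bag bag map big'
Splitting by whitespace:
  Word 1: 'bag'
  Word 2: 'bag'
  Word 3: 'bag'
  Word 4: 'map'
  Word 5: 'big'
Total whole words: 5

5


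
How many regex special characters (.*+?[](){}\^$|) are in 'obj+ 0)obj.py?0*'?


Regex special characters are: . * + ? [ ] ( ) { } \ ^ $ |
Scanning 'obj+ 0)obj.py?0*':
  pos 3: '+' -> SPECIAL
  pos 6: ')' -> SPECIAL
  pos 10: '.' -> SPECIAL
  pos 13: '?' -> SPECIAL
  pos 15: '*' -> SPECIAL
Special chars found: ['+', ')', '.', '?', '*']
Total: 5

5


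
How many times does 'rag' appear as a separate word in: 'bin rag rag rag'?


Scanning each word for exact match 'rag':
  Word 1: 'bin' -> no
  Word 2: 'rag' -> MATCH
  Word 3: 'rag' -> MATCH
  Word 4: 'rag' -> MATCH
Total matches: 3

3


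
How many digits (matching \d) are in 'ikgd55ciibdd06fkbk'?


\d matches any digit 0-9.
Scanning 'ikgd55ciibdd06fkbk':
  pos 4: '5' -> DIGIT
  pos 5: '5' -> DIGIT
  pos 12: '0' -> DIGIT
  pos 13: '6' -> DIGIT
Digits found: ['5', '5', '0', '6']
Total: 4

4


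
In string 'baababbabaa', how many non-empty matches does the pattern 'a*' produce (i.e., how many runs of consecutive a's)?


Pattern 'a*' matches zero or more a's. We want non-empty runs of consecutive a's.
String: 'baababbabaa'
Walking through the string to find runs of a's:
  Run 1: positions 1-2 -> 'aa'
  Run 2: positions 4-4 -> 'a'
  Run 3: positions 7-7 -> 'a'
  Run 4: positions 9-10 -> 'aa'
Non-empty runs found: ['aa', 'a', 'a', 'aa']
Count: 4

4


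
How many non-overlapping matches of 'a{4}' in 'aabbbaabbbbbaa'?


Pattern 'a{4}' matches exactly 4 consecutive a's (greedy, non-overlapping).
String: 'aabbbaabbbbbaa'
Scanning for runs of a's:
  Run at pos 0: 'aa' (length 2) -> 0 match(es)
  Run at pos 5: 'aa' (length 2) -> 0 match(es)
  Run at pos 12: 'aa' (length 2) -> 0 match(es)
Matches found: []
Total: 0

0


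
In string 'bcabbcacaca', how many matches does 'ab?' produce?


Pattern 'ab?' matches 'a' optionally followed by 'b'.
String: 'bcabbcacaca'
Scanning left to right for 'a' then checking next char:
  Match 1: 'ab' (a followed by b)
  Match 2: 'a' (a not followed by b)
  Match 3: 'a' (a not followed by b)
  Match 4: 'a' (a not followed by b)
Total matches: 4

4


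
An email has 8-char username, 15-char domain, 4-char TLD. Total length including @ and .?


An email address has format: username@domain.tld
Username length: 8
'@' character: 1
Domain length: 15
'.' character: 1
TLD length: 4
Total = 8 + 1 + 15 + 1 + 4 = 29

29


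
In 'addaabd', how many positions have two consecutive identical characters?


Looking for consecutive identical characters in 'addaabd':
  pos 0-1: 'a' vs 'd' -> different
  pos 1-2: 'd' vs 'd' -> MATCH ('dd')
  pos 2-3: 'd' vs 'a' -> different
  pos 3-4: 'a' vs 'a' -> MATCH ('aa')
  pos 4-5: 'a' vs 'b' -> different
  pos 5-6: 'b' vs 'd' -> different
Consecutive identical pairs: ['dd', 'aa']
Count: 2

2


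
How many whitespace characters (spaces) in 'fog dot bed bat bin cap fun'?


\s matches whitespace characters (spaces, tabs, etc.).
Text: 'fog dot bed bat bin cap fun'
This text has 7 words separated by spaces.
Number of spaces = number of words - 1 = 7 - 1 = 6

6


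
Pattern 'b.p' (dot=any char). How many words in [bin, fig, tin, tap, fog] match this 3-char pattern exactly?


Pattern 'b.p' means: starts with 'b', any single char, ends with 'p'.
Checking each word (must be exactly 3 chars):
  'bin' (len=3): no
  'fig' (len=3): no
  'tin' (len=3): no
  'tap' (len=3): no
  'fog' (len=3): no
Matching words: []
Total: 0

0


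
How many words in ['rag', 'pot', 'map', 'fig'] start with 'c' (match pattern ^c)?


Pattern ^c anchors to start of word. Check which words begin with 'c':
  'rag' -> no
  'pot' -> no
  'map' -> no
  'fig' -> no
Matching words: []
Count: 0

0


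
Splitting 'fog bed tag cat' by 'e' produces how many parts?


Splitting by 'e' breaks the string at each occurrence of the separator.
Text: 'fog bed tag cat'
Parts after split:
  Part 1: 'fog b'
  Part 2: 'd tag cat'
Total parts: 2

2


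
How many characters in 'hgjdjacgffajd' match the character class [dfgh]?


Character class [dfgh] matches any of: {d, f, g, h}
Scanning string 'hgjdjacgffajd' character by character:
  pos 0: 'h' -> MATCH
  pos 1: 'g' -> MATCH
  pos 2: 'j' -> no
  pos 3: 'd' -> MATCH
  pos 4: 'j' -> no
  pos 5: 'a' -> no
  pos 6: 'c' -> no
  pos 7: 'g' -> MATCH
  pos 8: 'f' -> MATCH
  pos 9: 'f' -> MATCH
  pos 10: 'a' -> no
  pos 11: 'j' -> no
  pos 12: 'd' -> MATCH
Total matches: 7

7


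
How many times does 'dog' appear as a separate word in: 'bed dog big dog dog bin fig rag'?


Scanning each word for exact match 'dog':
  Word 1: 'bed' -> no
  Word 2: 'dog' -> MATCH
  Word 3: 'big' -> no
  Word 4: 'dog' -> MATCH
  Word 5: 'dog' -> MATCH
  Word 6: 'bin' -> no
  Word 7: 'fig' -> no
  Word 8: 'rag' -> no
Total matches: 3

3


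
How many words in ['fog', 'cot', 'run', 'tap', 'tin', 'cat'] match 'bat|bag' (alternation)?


Alternation 'bat|bag' matches either 'bat' or 'bag'.
Checking each word:
  'fog' -> no
  'cot' -> no
  'run' -> no
  'tap' -> no
  'tin' -> no
  'cat' -> no
Matches: []
Count: 0

0


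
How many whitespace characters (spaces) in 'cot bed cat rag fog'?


\s matches whitespace characters (spaces, tabs, etc.).
Text: 'cot bed cat rag fog'
This text has 5 words separated by spaces.
Number of spaces = number of words - 1 = 5 - 1 = 4

4


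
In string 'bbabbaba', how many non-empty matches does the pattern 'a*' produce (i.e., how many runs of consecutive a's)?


Pattern 'a*' matches zero or more a's. We want non-empty runs of consecutive a's.
String: 'bbabbaba'
Walking through the string to find runs of a's:
  Run 1: positions 2-2 -> 'a'
  Run 2: positions 5-5 -> 'a'
  Run 3: positions 7-7 -> 'a'
Non-empty runs found: ['a', 'a', 'a']
Count: 3

3


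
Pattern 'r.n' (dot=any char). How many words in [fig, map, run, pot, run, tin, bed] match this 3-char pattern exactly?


Pattern 'r.n' means: starts with 'r', any single char, ends with 'n'.
Checking each word (must be exactly 3 chars):
  'fig' (len=3): no
  'map' (len=3): no
  'run' (len=3): MATCH
  'pot' (len=3): no
  'run' (len=3): MATCH
  'tin' (len=3): no
  'bed' (len=3): no
Matching words: ['run', 'run']
Total: 2

2


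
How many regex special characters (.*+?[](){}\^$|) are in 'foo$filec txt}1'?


Regex special characters are: . * + ? [ ] ( ) { } \ ^ $ |
Scanning 'foo$filec txt}1':
  pos 3: '$' -> SPECIAL
  pos 13: '}' -> SPECIAL
Special chars found: ['$', '}']
Total: 2

2


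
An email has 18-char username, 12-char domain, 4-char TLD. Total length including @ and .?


An email address has format: username@domain.tld
Username length: 18
'@' character: 1
Domain length: 12
'.' character: 1
TLD length: 4
Total = 18 + 1 + 12 + 1 + 4 = 36

36


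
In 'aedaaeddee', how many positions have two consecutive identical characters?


Looking for consecutive identical characters in 'aedaaeddee':
  pos 0-1: 'a' vs 'e' -> different
  pos 1-2: 'e' vs 'd' -> different
  pos 2-3: 'd' vs 'a' -> different
  pos 3-4: 'a' vs 'a' -> MATCH ('aa')
  pos 4-5: 'a' vs 'e' -> different
  pos 5-6: 'e' vs 'd' -> different
  pos 6-7: 'd' vs 'd' -> MATCH ('dd')
  pos 7-8: 'd' vs 'e' -> different
  pos 8-9: 'e' vs 'e' -> MATCH ('ee')
Consecutive identical pairs: ['aa', 'dd', 'ee']
Count: 3

3


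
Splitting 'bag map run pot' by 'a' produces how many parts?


Splitting by 'a' breaks the string at each occurrence of the separator.
Text: 'bag map run pot'
Parts after split:
  Part 1: 'b'
  Part 2: 'g m'
  Part 3: 'p run pot'
Total parts: 3

3


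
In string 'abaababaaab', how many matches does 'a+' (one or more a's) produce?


Pattern 'a+' matches one or more consecutive a's.
String: 'abaababaaab'
Scanning for runs of a:
  Match 1: 'a' (length 1)
  Match 2: 'aa' (length 2)
  Match 3: 'a' (length 1)
  Match 4: 'aaa' (length 3)
Total matches: 4

4


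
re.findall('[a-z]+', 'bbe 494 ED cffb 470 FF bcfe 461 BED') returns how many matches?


Pattern '[a-z]+' finds one or more lowercase letters.
Text: 'bbe 494 ED cffb 470 FF bcfe 461 BED'
Scanning for matches:
  Match 1: 'bbe'
  Match 2: 'cffb'
  Match 3: 'bcfe'
Total matches: 3

3


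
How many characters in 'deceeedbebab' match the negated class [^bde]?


Negated class [^bde] matches any char NOT in {b, d, e}
Scanning 'deceeedbebab':
  pos 0: 'd' -> no (excluded)
  pos 1: 'e' -> no (excluded)
  pos 2: 'c' -> MATCH
  pos 3: 'e' -> no (excluded)
  pos 4: 'e' -> no (excluded)
  pos 5: 'e' -> no (excluded)
  pos 6: 'd' -> no (excluded)
  pos 7: 'b' -> no (excluded)
  pos 8: 'e' -> no (excluded)
  pos 9: 'b' -> no (excluded)
  pos 10: 'a' -> MATCH
  pos 11: 'b' -> no (excluded)
Total matches: 2

2


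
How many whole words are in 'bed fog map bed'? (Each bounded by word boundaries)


Word boundaries (\b) mark the start/end of each word.
Text: 'bed fog map bed'
Splitting by whitespace:
  Word 1: 'bed'
  Word 2: 'fog'
  Word 3: 'map'
  Word 4: 'bed'
Total whole words: 4

4


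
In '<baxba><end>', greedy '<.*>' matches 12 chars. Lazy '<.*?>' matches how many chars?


Greedy '<.*>' tries to match as MUCH as possible.
Lazy '<.*?>' tries to match as LITTLE as possible.

String: '<baxba><end>'
Greedy '<.*>' starts at first '<' and extends to the LAST '>': '<baxba><end>' (12 chars)
Lazy '<.*?>' starts at first '<' and stops at the FIRST '>': '<baxba>' (7 chars)

7


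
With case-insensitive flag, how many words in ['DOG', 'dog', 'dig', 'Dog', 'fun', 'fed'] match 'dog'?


Case-insensitive matching: compare each word's lowercase form to 'dog'.
  'DOG' -> lower='dog' -> MATCH
  'dog' -> lower='dog' -> MATCH
  'dig' -> lower='dig' -> no
  'Dog' -> lower='dog' -> MATCH
  'fun' -> lower='fun' -> no
  'fed' -> lower='fed' -> no
Matches: ['DOG', 'dog', 'Dog']
Count: 3

3


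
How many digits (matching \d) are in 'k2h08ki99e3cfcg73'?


\d matches any digit 0-9.
Scanning 'k2h08ki99e3cfcg73':
  pos 1: '2' -> DIGIT
  pos 3: '0' -> DIGIT
  pos 4: '8' -> DIGIT
  pos 7: '9' -> DIGIT
  pos 8: '9' -> DIGIT
  pos 10: '3' -> DIGIT
  pos 15: '7' -> DIGIT
  pos 16: '3' -> DIGIT
Digits found: ['2', '0', '8', '9', '9', '3', '7', '3']
Total: 8

8


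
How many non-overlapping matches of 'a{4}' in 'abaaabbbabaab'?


Pattern 'a{4}' matches exactly 4 consecutive a's (greedy, non-overlapping).
String: 'abaaabbbabaab'
Scanning for runs of a's:
  Run at pos 0: 'a' (length 1) -> 0 match(es)
  Run at pos 2: 'aaa' (length 3) -> 0 match(es)
  Run at pos 8: 'a' (length 1) -> 0 match(es)
  Run at pos 10: 'aa' (length 2) -> 0 match(es)
Matches found: []
Total: 0

0


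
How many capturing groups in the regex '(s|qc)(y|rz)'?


To count capturing groups, count each '(' that starts a group.
Pattern: '(s|qc)(y|rz)'
Walking through the pattern:
  Position 0: '(' -> group #1
  Position 6: '(' -> group #2
Total capturing groups: 2

2


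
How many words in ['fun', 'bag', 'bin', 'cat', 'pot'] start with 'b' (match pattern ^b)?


Pattern ^b anchors to start of word. Check which words begin with 'b':
  'fun' -> no
  'bag' -> MATCH (starts with 'b')
  'bin' -> MATCH (starts with 'b')
  'cat' -> no
  'pot' -> no
Matching words: ['bag', 'bin']
Count: 2

2


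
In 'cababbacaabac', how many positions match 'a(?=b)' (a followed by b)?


Lookahead 'a(?=b)' matches 'a' only when followed by 'b'.
String: 'cababbacaabac'
Checking each position where char is 'a':
  pos 1: 'a' -> MATCH (next='b')
  pos 3: 'a' -> MATCH (next='b')
  pos 6: 'a' -> no (next='c')
  pos 8: 'a' -> no (next='a')
  pos 9: 'a' -> MATCH (next='b')
  pos 11: 'a' -> no (next='c')
Matching positions: [1, 3, 9]
Count: 3

3


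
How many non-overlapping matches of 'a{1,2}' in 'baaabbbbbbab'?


Pattern 'a{1,2}' matches between 1 and 2 consecutive a's (greedy).
String: 'baaabbbbbbab'
Finding runs of a's and applying greedy matching:
  Run at pos 1: 'aaa' (length 3)
  Run at pos 10: 'a' (length 1)
Matches: ['aa', 'a', 'a']
Count: 3

3


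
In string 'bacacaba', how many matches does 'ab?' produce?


Pattern 'ab?' matches 'a' optionally followed by 'b'.
String: 'bacacaba'
Scanning left to right for 'a' then checking next char:
  Match 1: 'a' (a not followed by b)
  Match 2: 'a' (a not followed by b)
  Match 3: 'ab' (a followed by b)
  Match 4: 'a' (a not followed by b)
Total matches: 4

4


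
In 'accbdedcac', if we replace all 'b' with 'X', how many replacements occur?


re.sub('b', 'X', text) replaces every occurrence of 'b' with 'X'.
Text: 'accbdedcac'
Scanning for 'b':
  pos 3: 'b' -> replacement #1
Total replacements: 1

1


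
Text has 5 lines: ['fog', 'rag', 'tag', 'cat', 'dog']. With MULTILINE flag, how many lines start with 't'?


With MULTILINE flag, ^ matches the start of each line.
Lines: ['fog', 'rag', 'tag', 'cat', 'dog']
Checking which lines start with 't':
  Line 1: 'fog' -> no
  Line 2: 'rag' -> no
  Line 3: 'tag' -> MATCH
  Line 4: 'cat' -> no
  Line 5: 'dog' -> no
Matching lines: ['tag']
Count: 1

1


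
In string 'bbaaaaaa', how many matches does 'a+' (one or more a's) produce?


Pattern 'a+' matches one or more consecutive a's.
String: 'bbaaaaaa'
Scanning for runs of a:
  Match 1: 'aaaaaa' (length 6)
Total matches: 1

1


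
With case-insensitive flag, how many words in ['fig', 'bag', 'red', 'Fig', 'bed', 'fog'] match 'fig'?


Case-insensitive matching: compare each word's lowercase form to 'fig'.
  'fig' -> lower='fig' -> MATCH
  'bag' -> lower='bag' -> no
  'red' -> lower='red' -> no
  'Fig' -> lower='fig' -> MATCH
  'bed' -> lower='bed' -> no
  'fog' -> lower='fog' -> no
Matches: ['fig', 'Fig']
Count: 2

2


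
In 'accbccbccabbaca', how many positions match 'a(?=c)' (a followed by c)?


Lookahead 'a(?=c)' matches 'a' only when followed by 'c'.
String: 'accbccbccabbaca'
Checking each position where char is 'a':
  pos 0: 'a' -> MATCH (next='c')
  pos 9: 'a' -> no (next='b')
  pos 12: 'a' -> MATCH (next='c')
Matching positions: [0, 12]
Count: 2

2


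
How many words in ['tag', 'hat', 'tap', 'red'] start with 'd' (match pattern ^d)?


Pattern ^d anchors to start of word. Check which words begin with 'd':
  'tag' -> no
  'hat' -> no
  'tap' -> no
  'red' -> no
Matching words: []
Count: 0

0


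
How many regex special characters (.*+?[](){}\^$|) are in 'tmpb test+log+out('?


Regex special characters are: . * + ? [ ] ( ) { } \ ^ $ |
Scanning 'tmpb test+log+out(':
  pos 9: '+' -> SPECIAL
  pos 13: '+' -> SPECIAL
  pos 17: '(' -> SPECIAL
Special chars found: ['+', '+', '(']
Total: 3

3


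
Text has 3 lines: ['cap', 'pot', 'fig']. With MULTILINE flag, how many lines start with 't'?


With MULTILINE flag, ^ matches the start of each line.
Lines: ['cap', 'pot', 'fig']
Checking which lines start with 't':
  Line 1: 'cap' -> no
  Line 2: 'pot' -> no
  Line 3: 'fig' -> no
Matching lines: []
Count: 0

0


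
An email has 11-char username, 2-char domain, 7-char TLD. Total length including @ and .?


An email address has format: username@domain.tld
Username length: 11
'@' character: 1
Domain length: 2
'.' character: 1
TLD length: 7
Total = 11 + 1 + 2 + 1 + 7 = 22

22


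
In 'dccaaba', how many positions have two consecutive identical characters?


Looking for consecutive identical characters in 'dccaaba':
  pos 0-1: 'd' vs 'c' -> different
  pos 1-2: 'c' vs 'c' -> MATCH ('cc')
  pos 2-3: 'c' vs 'a' -> different
  pos 3-4: 'a' vs 'a' -> MATCH ('aa')
  pos 4-5: 'a' vs 'b' -> different
  pos 5-6: 'b' vs 'a' -> different
Consecutive identical pairs: ['cc', 'aa']
Count: 2

2


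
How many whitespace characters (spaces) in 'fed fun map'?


\s matches whitespace characters (spaces, tabs, etc.).
Text: 'fed fun map'
This text has 3 words separated by spaces.
Number of spaces = number of words - 1 = 3 - 1 = 2

2


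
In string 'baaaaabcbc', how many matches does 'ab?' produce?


Pattern 'ab?' matches 'a' optionally followed by 'b'.
String: 'baaaaabcbc'
Scanning left to right for 'a' then checking next char:
  Match 1: 'a' (a not followed by b)
  Match 2: 'a' (a not followed by b)
  Match 3: 'a' (a not followed by b)
  Match 4: 'a' (a not followed by b)
  Match 5: 'ab' (a followed by b)
Total matches: 5

5


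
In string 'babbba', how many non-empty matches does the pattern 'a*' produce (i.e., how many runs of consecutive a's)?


Pattern 'a*' matches zero or more a's. We want non-empty runs of consecutive a's.
String: 'babbba'
Walking through the string to find runs of a's:
  Run 1: positions 1-1 -> 'a'
  Run 2: positions 5-5 -> 'a'
Non-empty runs found: ['a', 'a']
Count: 2

2


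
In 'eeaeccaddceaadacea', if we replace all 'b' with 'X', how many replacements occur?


re.sub('b', 'X', text) replaces every occurrence of 'b' with 'X'.
Text: 'eeaeccaddceaadacea'
Scanning for 'b':
Total replacements: 0

0


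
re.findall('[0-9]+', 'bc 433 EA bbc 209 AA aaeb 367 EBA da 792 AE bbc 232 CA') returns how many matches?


Pattern '[0-9]+' finds one or more digits.
Text: 'bc 433 EA bbc 209 AA aaeb 367 EBA da 792 AE bbc 232 CA'
Scanning for matches:
  Match 1: '433'
  Match 2: '209'
  Match 3: '367'
  Match 4: '792'
  Match 5: '232'
Total matches: 5

5


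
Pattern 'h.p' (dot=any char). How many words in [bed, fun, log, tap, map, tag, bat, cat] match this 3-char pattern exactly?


Pattern 'h.p' means: starts with 'h', any single char, ends with 'p'.
Checking each word (must be exactly 3 chars):
  'bed' (len=3): no
  'fun' (len=3): no
  'log' (len=3): no
  'tap' (len=3): no
  'map' (len=3): no
  'tag' (len=3): no
  'bat' (len=3): no
  'cat' (len=3): no
Matching words: []
Total: 0

0


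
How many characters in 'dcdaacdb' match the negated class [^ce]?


Negated class [^ce] matches any char NOT in {c, e}
Scanning 'dcdaacdb':
  pos 0: 'd' -> MATCH
  pos 1: 'c' -> no (excluded)
  pos 2: 'd' -> MATCH
  pos 3: 'a' -> MATCH
  pos 4: 'a' -> MATCH
  pos 5: 'c' -> no (excluded)
  pos 6: 'd' -> MATCH
  pos 7: 'b' -> MATCH
Total matches: 6

6


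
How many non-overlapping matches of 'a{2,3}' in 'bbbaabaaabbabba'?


Pattern 'a{2,3}' matches between 2 and 3 consecutive a's (greedy).
String: 'bbbaabaaabbabba'
Finding runs of a's and applying greedy matching:
  Run at pos 3: 'aa' (length 2)
  Run at pos 6: 'aaa' (length 3)
  Run at pos 11: 'a' (length 1)
  Run at pos 14: 'a' (length 1)
Matches: ['aa', 'aaa']
Count: 2

2


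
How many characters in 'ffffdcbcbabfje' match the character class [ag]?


Character class [ag] matches any of: {a, g}
Scanning string 'ffffdcbcbabfje' character by character:
  pos 0: 'f' -> no
  pos 1: 'f' -> no
  pos 2: 'f' -> no
  pos 3: 'f' -> no
  pos 4: 'd' -> no
  pos 5: 'c' -> no
  pos 6: 'b' -> no
  pos 7: 'c' -> no
  pos 8: 'b' -> no
  pos 9: 'a' -> MATCH
  pos 10: 'b' -> no
  pos 11: 'f' -> no
  pos 12: 'j' -> no
  pos 13: 'e' -> no
Total matches: 1

1


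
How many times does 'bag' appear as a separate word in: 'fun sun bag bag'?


Scanning each word for exact match 'bag':
  Word 1: 'fun' -> no
  Word 2: 'sun' -> no
  Word 3: 'bag' -> MATCH
  Word 4: 'bag' -> MATCH
Total matches: 2

2


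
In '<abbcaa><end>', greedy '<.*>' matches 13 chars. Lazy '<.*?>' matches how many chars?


Greedy '<.*>' tries to match as MUCH as possible.
Lazy '<.*?>' tries to match as LITTLE as possible.

String: '<abbcaa><end>'
Greedy '<.*>' starts at first '<' and extends to the LAST '>': '<abbcaa><end>' (13 chars)
Lazy '<.*?>' starts at first '<' and stops at the FIRST '>': '<abbcaa>' (8 chars)

8


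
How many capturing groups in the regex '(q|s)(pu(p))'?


To count capturing groups, count each '(' that starts a group.
Pattern: '(q|s)(pu(p))'
Walking through the pattern:
  Position 0: '(' -> group #1
  Position 5: '(' -> group #2
  Position 8: '(' -> group #3
Total capturing groups: 3

3


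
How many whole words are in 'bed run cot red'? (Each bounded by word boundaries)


Word boundaries (\b) mark the start/end of each word.
Text: 'bed run cot red'
Splitting by whitespace:
  Word 1: 'bed'
  Word 2: 'run'
  Word 3: 'cot'
  Word 4: 'red'
Total whole words: 4

4


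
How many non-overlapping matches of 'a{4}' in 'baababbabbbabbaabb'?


Pattern 'a{4}' matches exactly 4 consecutive a's (greedy, non-overlapping).
String: 'baababbabbbabbaabb'
Scanning for runs of a's:
  Run at pos 1: 'aa' (length 2) -> 0 match(es)
  Run at pos 4: 'a' (length 1) -> 0 match(es)
  Run at pos 7: 'a' (length 1) -> 0 match(es)
  Run at pos 11: 'a' (length 1) -> 0 match(es)
  Run at pos 14: 'aa' (length 2) -> 0 match(es)
Matches found: []
Total: 0

0


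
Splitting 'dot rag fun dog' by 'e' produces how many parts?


Splitting by 'e' breaks the string at each occurrence of the separator.
Text: 'dot rag fun dog'
Parts after split:
  Part 1: 'dot rag fun dog'
Total parts: 1

1


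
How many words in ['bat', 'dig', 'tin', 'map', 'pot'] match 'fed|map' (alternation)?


Alternation 'fed|map' matches either 'fed' or 'map'.
Checking each word:
  'bat' -> no
  'dig' -> no
  'tin' -> no
  'map' -> MATCH
  'pot' -> no
Matches: ['map']
Count: 1

1


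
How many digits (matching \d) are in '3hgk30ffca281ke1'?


\d matches any digit 0-9.
Scanning '3hgk30ffca281ke1':
  pos 0: '3' -> DIGIT
  pos 4: '3' -> DIGIT
  pos 5: '0' -> DIGIT
  pos 10: '2' -> DIGIT
  pos 11: '8' -> DIGIT
  pos 12: '1' -> DIGIT
  pos 15: '1' -> DIGIT
Digits found: ['3', '3', '0', '2', '8', '1', '1']
Total: 7

7


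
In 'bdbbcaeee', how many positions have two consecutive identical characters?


Looking for consecutive identical characters in 'bdbbcaeee':
  pos 0-1: 'b' vs 'd' -> different
  pos 1-2: 'd' vs 'b' -> different
  pos 2-3: 'b' vs 'b' -> MATCH ('bb')
  pos 3-4: 'b' vs 'c' -> different
  pos 4-5: 'c' vs 'a' -> different
  pos 5-6: 'a' vs 'e' -> different
  pos 6-7: 'e' vs 'e' -> MATCH ('ee')
  pos 7-8: 'e' vs 'e' -> MATCH ('ee')
Consecutive identical pairs: ['bb', 'ee', 'ee']
Count: 3

3


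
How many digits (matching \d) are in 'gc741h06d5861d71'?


\d matches any digit 0-9.
Scanning 'gc741h06d5861d71':
  pos 2: '7' -> DIGIT
  pos 3: '4' -> DIGIT
  pos 4: '1' -> DIGIT
  pos 6: '0' -> DIGIT
  pos 7: '6' -> DIGIT
  pos 9: '5' -> DIGIT
  pos 10: '8' -> DIGIT
  pos 11: '6' -> DIGIT
  pos 12: '1' -> DIGIT
  pos 14: '7' -> DIGIT
  pos 15: '1' -> DIGIT
Digits found: ['7', '4', '1', '0', '6', '5', '8', '6', '1', '7', '1']
Total: 11

11


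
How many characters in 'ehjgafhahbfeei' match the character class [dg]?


Character class [dg] matches any of: {d, g}
Scanning string 'ehjgafhahbfeei' character by character:
  pos 0: 'e' -> no
  pos 1: 'h' -> no
  pos 2: 'j' -> no
  pos 3: 'g' -> MATCH
  pos 4: 'a' -> no
  pos 5: 'f' -> no
  pos 6: 'h' -> no
  pos 7: 'a' -> no
  pos 8: 'h' -> no
  pos 9: 'b' -> no
  pos 10: 'f' -> no
  pos 11: 'e' -> no
  pos 12: 'e' -> no
  pos 13: 'i' -> no
Total matches: 1

1


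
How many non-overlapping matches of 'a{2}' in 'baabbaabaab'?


Pattern 'a{2}' matches exactly 2 consecutive a's (greedy, non-overlapping).
String: 'baabbaabaab'
Scanning for runs of a's:
  Run at pos 1: 'aa' (length 2) -> 1 match(es)
  Run at pos 5: 'aa' (length 2) -> 1 match(es)
  Run at pos 8: 'aa' (length 2) -> 1 match(es)
Matches found: ['aa', 'aa', 'aa']
Total: 3

3


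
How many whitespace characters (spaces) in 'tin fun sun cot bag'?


\s matches whitespace characters (spaces, tabs, etc.).
Text: 'tin fun sun cot bag'
This text has 5 words separated by spaces.
Number of spaces = number of words - 1 = 5 - 1 = 4

4


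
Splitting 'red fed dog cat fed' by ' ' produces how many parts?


Splitting by ' ' breaks the string at each occurrence of the separator.
Text: 'red fed dog cat fed'
Parts after split:
  Part 1: 'red'
  Part 2: 'fed'
  Part 3: 'dog'
  Part 4: 'cat'
  Part 5: 'fed'
Total parts: 5

5


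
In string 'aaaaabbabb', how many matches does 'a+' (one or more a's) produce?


Pattern 'a+' matches one or more consecutive a's.
String: 'aaaaabbabb'
Scanning for runs of a:
  Match 1: 'aaaaa' (length 5)
  Match 2: 'a' (length 1)
Total matches: 2

2


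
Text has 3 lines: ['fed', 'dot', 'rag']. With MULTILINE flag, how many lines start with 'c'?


With MULTILINE flag, ^ matches the start of each line.
Lines: ['fed', 'dot', 'rag']
Checking which lines start with 'c':
  Line 1: 'fed' -> no
  Line 2: 'dot' -> no
  Line 3: 'rag' -> no
Matching lines: []
Count: 0

0


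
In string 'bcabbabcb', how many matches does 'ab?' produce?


Pattern 'ab?' matches 'a' optionally followed by 'b'.
String: 'bcabbabcb'
Scanning left to right for 'a' then checking next char:
  Match 1: 'ab' (a followed by b)
  Match 2: 'ab' (a followed by b)
Total matches: 2

2


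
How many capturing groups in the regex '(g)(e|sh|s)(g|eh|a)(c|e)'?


To count capturing groups, count each '(' that starts a group.
Pattern: '(g)(e|sh|s)(g|eh|a)(c|e)'
Walking through the pattern:
  Position 0: '(' -> group #1
  Position 3: '(' -> group #2
  Position 11: '(' -> group #3
  Position 19: '(' -> group #4
Total capturing groups: 4

4


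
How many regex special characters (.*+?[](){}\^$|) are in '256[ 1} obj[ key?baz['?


Regex special characters are: . * + ? [ ] ( ) { } \ ^ $ |
Scanning '256[ 1} obj[ key?baz[':
  pos 3: '[' -> SPECIAL
  pos 6: '}' -> SPECIAL
  pos 11: '[' -> SPECIAL
  pos 16: '?' -> SPECIAL
  pos 20: '[' -> SPECIAL
Special chars found: ['[', '}', '[', '?', '[']
Total: 5

5


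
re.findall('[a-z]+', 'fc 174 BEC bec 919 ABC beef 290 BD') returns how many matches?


Pattern '[a-z]+' finds one or more lowercase letters.
Text: 'fc 174 BEC bec 919 ABC beef 290 BD'
Scanning for matches:
  Match 1: 'fc'
  Match 2: 'bec'
  Match 3: 'beef'
Total matches: 3

3


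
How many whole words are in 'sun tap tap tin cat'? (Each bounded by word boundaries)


Word boundaries (\b) mark the start/end of each word.
Text: 'sun tap tap tin cat'
Splitting by whitespace:
  Word 1: 'sun'
  Word 2: 'tap'
  Word 3: 'tap'
  Word 4: 'tin'
  Word 5: 'cat'
Total whole words: 5

5


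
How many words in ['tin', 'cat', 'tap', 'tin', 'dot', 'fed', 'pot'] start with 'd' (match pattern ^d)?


Pattern ^d anchors to start of word. Check which words begin with 'd':
  'tin' -> no
  'cat' -> no
  'tap' -> no
  'tin' -> no
  'dot' -> MATCH (starts with 'd')
  'fed' -> no
  'pot' -> no
Matching words: ['dot']
Count: 1

1


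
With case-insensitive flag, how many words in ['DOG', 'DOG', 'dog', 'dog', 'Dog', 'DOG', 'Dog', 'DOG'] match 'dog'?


Case-insensitive matching: compare each word's lowercase form to 'dog'.
  'DOG' -> lower='dog' -> MATCH
  'DOG' -> lower='dog' -> MATCH
  'dog' -> lower='dog' -> MATCH
  'dog' -> lower='dog' -> MATCH
  'Dog' -> lower='dog' -> MATCH
  'DOG' -> lower='dog' -> MATCH
  'Dog' -> lower='dog' -> MATCH
  'DOG' -> lower='dog' -> MATCH
Matches: ['DOG', 'DOG', 'dog', 'dog', 'Dog', 'DOG', 'Dog', 'DOG']
Count: 8

8


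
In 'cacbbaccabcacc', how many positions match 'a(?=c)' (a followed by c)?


Lookahead 'a(?=c)' matches 'a' only when followed by 'c'.
String: 'cacbbaccabcacc'
Checking each position where char is 'a':
  pos 1: 'a' -> MATCH (next='c')
  pos 5: 'a' -> MATCH (next='c')
  pos 8: 'a' -> no (next='b')
  pos 11: 'a' -> MATCH (next='c')
Matching positions: [1, 5, 11]
Count: 3

3


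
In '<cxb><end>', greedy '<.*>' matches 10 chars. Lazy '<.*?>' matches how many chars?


Greedy '<.*>' tries to match as MUCH as possible.
Lazy '<.*?>' tries to match as LITTLE as possible.

String: '<cxb><end>'
Greedy '<.*>' starts at first '<' and extends to the LAST '>': '<cxb><end>' (10 chars)
Lazy '<.*?>' starts at first '<' and stops at the FIRST '>': '<cxb>' (5 chars)

5


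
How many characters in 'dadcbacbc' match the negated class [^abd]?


Negated class [^abd] matches any char NOT in {a, b, d}
Scanning 'dadcbacbc':
  pos 0: 'd' -> no (excluded)
  pos 1: 'a' -> no (excluded)
  pos 2: 'd' -> no (excluded)
  pos 3: 'c' -> MATCH
  pos 4: 'b' -> no (excluded)
  pos 5: 'a' -> no (excluded)
  pos 6: 'c' -> MATCH
  pos 7: 'b' -> no (excluded)
  pos 8: 'c' -> MATCH
Total matches: 3

3


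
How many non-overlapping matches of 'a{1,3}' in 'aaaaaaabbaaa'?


Pattern 'a{1,3}' matches between 1 and 3 consecutive a's (greedy).
String: 'aaaaaaabbaaa'
Finding runs of a's and applying greedy matching:
  Run at pos 0: 'aaaaaaa' (length 7)
  Run at pos 9: 'aaa' (length 3)
Matches: ['aaa', 'aaa', 'a', 'aaa']
Count: 4

4


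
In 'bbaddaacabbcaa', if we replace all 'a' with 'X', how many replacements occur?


re.sub('a', 'X', text) replaces every occurrence of 'a' with 'X'.
Text: 'bbaddaacabbcaa'
Scanning for 'a':
  pos 2: 'a' -> replacement #1
  pos 5: 'a' -> replacement #2
  pos 6: 'a' -> replacement #3
  pos 8: 'a' -> replacement #4
  pos 12: 'a' -> replacement #5
  pos 13: 'a' -> replacement #6
Total replacements: 6

6


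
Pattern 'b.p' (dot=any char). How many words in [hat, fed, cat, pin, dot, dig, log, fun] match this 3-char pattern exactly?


Pattern 'b.p' means: starts with 'b', any single char, ends with 'p'.
Checking each word (must be exactly 3 chars):
  'hat' (len=3): no
  'fed' (len=3): no
  'cat' (len=3): no
  'pin' (len=3): no
  'dot' (len=3): no
  'dig' (len=3): no
  'log' (len=3): no
  'fun' (len=3): no
Matching words: []
Total: 0

0


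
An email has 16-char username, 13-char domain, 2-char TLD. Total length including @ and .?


An email address has format: username@domain.tld
Username length: 16
'@' character: 1
Domain length: 13
'.' character: 1
TLD length: 2
Total = 16 + 1 + 13 + 1 + 2 = 33

33


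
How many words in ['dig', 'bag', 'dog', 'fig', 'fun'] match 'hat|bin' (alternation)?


Alternation 'hat|bin' matches either 'hat' or 'bin'.
Checking each word:
  'dig' -> no
  'bag' -> no
  'dog' -> no
  'fig' -> no
  'fun' -> no
Matches: []
Count: 0

0


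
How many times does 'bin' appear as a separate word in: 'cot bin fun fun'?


Scanning each word for exact match 'bin':
  Word 1: 'cot' -> no
  Word 2: 'bin' -> MATCH
  Word 3: 'fun' -> no
  Word 4: 'fun' -> no
Total matches: 1

1


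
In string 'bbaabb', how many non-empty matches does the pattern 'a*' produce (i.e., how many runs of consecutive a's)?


Pattern 'a*' matches zero or more a's. We want non-empty runs of consecutive a's.
String: 'bbaabb'
Walking through the string to find runs of a's:
  Run 1: positions 2-3 -> 'aa'
Non-empty runs found: ['aa']
Count: 1

1


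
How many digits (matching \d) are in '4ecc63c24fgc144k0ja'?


\d matches any digit 0-9.
Scanning '4ecc63c24fgc144k0ja':
  pos 0: '4' -> DIGIT
  pos 4: '6' -> DIGIT
  pos 5: '3' -> DIGIT
  pos 7: '2' -> DIGIT
  pos 8: '4' -> DIGIT
  pos 12: '1' -> DIGIT
  pos 13: '4' -> DIGIT
  pos 14: '4' -> DIGIT
  pos 16: '0' -> DIGIT
Digits found: ['4', '6', '3', '2', '4', '1', '4', '4', '0']
Total: 9

9


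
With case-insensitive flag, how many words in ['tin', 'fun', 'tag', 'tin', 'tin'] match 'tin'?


Case-insensitive matching: compare each word's lowercase form to 'tin'.
  'tin' -> lower='tin' -> MATCH
  'fun' -> lower='fun' -> no
  'tag' -> lower='tag' -> no
  'tin' -> lower='tin' -> MATCH
  'tin' -> lower='tin' -> MATCH
Matches: ['tin', 'tin', 'tin']
Count: 3

3


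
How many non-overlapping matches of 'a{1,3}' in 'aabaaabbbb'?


Pattern 'a{1,3}' matches between 1 and 3 consecutive a's (greedy).
String: 'aabaaabbbb'
Finding runs of a's and applying greedy matching:
  Run at pos 0: 'aa' (length 2)
  Run at pos 3: 'aaa' (length 3)
Matches: ['aa', 'aaa']
Count: 2

2


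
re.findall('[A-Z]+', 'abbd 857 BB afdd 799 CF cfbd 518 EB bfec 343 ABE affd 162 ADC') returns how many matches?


Pattern '[A-Z]+' finds one or more uppercase letters.
Text: 'abbd 857 BB afdd 799 CF cfbd 518 EB bfec 343 ABE affd 162 ADC'
Scanning for matches:
  Match 1: 'BB'
  Match 2: 'CF'
  Match 3: 'EB'
  Match 4: 'ABE'
  Match 5: 'ADC'
Total matches: 5

5


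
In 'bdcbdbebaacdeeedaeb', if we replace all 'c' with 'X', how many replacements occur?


re.sub('c', 'X', text) replaces every occurrence of 'c' with 'X'.
Text: 'bdcbdbebaacdeeedaeb'
Scanning for 'c':
  pos 2: 'c' -> replacement #1
  pos 10: 'c' -> replacement #2
Total replacements: 2

2


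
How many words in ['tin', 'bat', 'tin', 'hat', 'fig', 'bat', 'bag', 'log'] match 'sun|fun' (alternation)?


Alternation 'sun|fun' matches either 'sun' or 'fun'.
Checking each word:
  'tin' -> no
  'bat' -> no
  'tin' -> no
  'hat' -> no
  'fig' -> no
  'bat' -> no
  'bag' -> no
  'log' -> no
Matches: []
Count: 0

0


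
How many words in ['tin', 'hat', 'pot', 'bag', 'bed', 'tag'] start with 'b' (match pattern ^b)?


Pattern ^b anchors to start of word. Check which words begin with 'b':
  'tin' -> no
  'hat' -> no
  'pot' -> no
  'bag' -> MATCH (starts with 'b')
  'bed' -> MATCH (starts with 'b')
  'tag' -> no
Matching words: ['bag', 'bed']
Count: 2

2


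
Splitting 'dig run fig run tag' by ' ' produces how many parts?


Splitting by ' ' breaks the string at each occurrence of the separator.
Text: 'dig run fig run tag'
Parts after split:
  Part 1: 'dig'
  Part 2: 'run'
  Part 3: 'fig'
  Part 4: 'run'
  Part 5: 'tag'
Total parts: 5

5


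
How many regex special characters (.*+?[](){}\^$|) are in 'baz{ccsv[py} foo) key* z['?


Regex special characters are: . * + ? [ ] ( ) { } \ ^ $ |
Scanning 'baz{ccsv[py} foo) key* z[':
  pos 3: '{' -> SPECIAL
  pos 8: '[' -> SPECIAL
  pos 11: '}' -> SPECIAL
  pos 16: ')' -> SPECIAL
  pos 21: '*' -> SPECIAL
  pos 24: '[' -> SPECIAL
Special chars found: ['{', '[', '}', ')', '*', '[']
Total: 6

6


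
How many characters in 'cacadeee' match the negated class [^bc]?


Negated class [^bc] matches any char NOT in {b, c}
Scanning 'cacadeee':
  pos 0: 'c' -> no (excluded)
  pos 1: 'a' -> MATCH
  pos 2: 'c' -> no (excluded)
  pos 3: 'a' -> MATCH
  pos 4: 'd' -> MATCH
  pos 5: 'e' -> MATCH
  pos 6: 'e' -> MATCH
  pos 7: 'e' -> MATCH
Total matches: 6

6


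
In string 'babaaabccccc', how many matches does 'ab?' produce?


Pattern 'ab?' matches 'a' optionally followed by 'b'.
String: 'babaaabccccc'
Scanning left to right for 'a' then checking next char:
  Match 1: 'ab' (a followed by b)
  Match 2: 'a' (a not followed by b)
  Match 3: 'a' (a not followed by b)
  Match 4: 'ab' (a followed by b)
Total matches: 4

4


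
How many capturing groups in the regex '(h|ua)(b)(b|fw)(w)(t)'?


To count capturing groups, count each '(' that starts a group.
Pattern: '(h|ua)(b)(b|fw)(w)(t)'
Walking through the pattern:
  Position 0: '(' -> group #1
  Position 6: '(' -> group #2
  Position 9: '(' -> group #3
  Position 15: '(' -> group #4
  Position 18: '(' -> group #5
Total capturing groups: 5

5


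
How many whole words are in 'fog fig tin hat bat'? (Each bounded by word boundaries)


Word boundaries (\b) mark the start/end of each word.
Text: 'fog fig tin hat bat'
Splitting by whitespace:
  Word 1: 'fog'
  Word 2: 'fig'
  Word 3: 'tin'
  Word 4: 'hat'
  Word 5: 'bat'
Total whole words: 5

5


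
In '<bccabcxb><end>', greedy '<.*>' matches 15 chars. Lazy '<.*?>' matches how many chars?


Greedy '<.*>' tries to match as MUCH as possible.
Lazy '<.*?>' tries to match as LITTLE as possible.

String: '<bccabcxb><end>'
Greedy '<.*>' starts at first '<' and extends to the LAST '>': '<bccabcxb><end>' (15 chars)
Lazy '<.*?>' starts at first '<' and stops at the FIRST '>': '<bccabcxb>' (10 chars)

10


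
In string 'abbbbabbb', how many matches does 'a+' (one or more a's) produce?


Pattern 'a+' matches one or more consecutive a's.
String: 'abbbbabbb'
Scanning for runs of a:
  Match 1: 'a' (length 1)
  Match 2: 'a' (length 1)
Total matches: 2

2


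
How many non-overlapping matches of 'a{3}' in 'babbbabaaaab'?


Pattern 'a{3}' matches exactly 3 consecutive a's (greedy, non-overlapping).
String: 'babbbabaaaab'
Scanning for runs of a's:
  Run at pos 1: 'a' (length 1) -> 0 match(es)
  Run at pos 5: 'a' (length 1) -> 0 match(es)
  Run at pos 7: 'aaaa' (length 4) -> 1 match(es)
Matches found: ['aaa']
Total: 1

1


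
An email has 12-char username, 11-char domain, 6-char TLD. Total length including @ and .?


An email address has format: username@domain.tld
Username length: 12
'@' character: 1
Domain length: 11
'.' character: 1
TLD length: 6
Total = 12 + 1 + 11 + 1 + 6 = 31

31


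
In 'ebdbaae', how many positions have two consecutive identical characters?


Looking for consecutive identical characters in 'ebdbaae':
  pos 0-1: 'e' vs 'b' -> different
  pos 1-2: 'b' vs 'd' -> different
  pos 2-3: 'd' vs 'b' -> different
  pos 3-4: 'b' vs 'a' -> different
  pos 4-5: 'a' vs 'a' -> MATCH ('aa')
  pos 5-6: 'a' vs 'e' -> different
Consecutive identical pairs: ['aa']
Count: 1

1


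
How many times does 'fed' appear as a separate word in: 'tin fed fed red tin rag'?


Scanning each word for exact match 'fed':
  Word 1: 'tin' -> no
  Word 2: 'fed' -> MATCH
  Word 3: 'fed' -> MATCH
  Word 4: 'red' -> no
  Word 5: 'tin' -> no
  Word 6: 'rag' -> no
Total matches: 2

2


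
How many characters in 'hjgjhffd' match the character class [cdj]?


Character class [cdj] matches any of: {c, d, j}
Scanning string 'hjgjhffd' character by character:
  pos 0: 'h' -> no
  pos 1: 'j' -> MATCH
  pos 2: 'g' -> no
  pos 3: 'j' -> MATCH
  pos 4: 'h' -> no
  pos 5: 'f' -> no
  pos 6: 'f' -> no
  pos 7: 'd' -> MATCH
Total matches: 3

3


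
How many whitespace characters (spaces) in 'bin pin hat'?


\s matches whitespace characters (spaces, tabs, etc.).
Text: 'bin pin hat'
This text has 3 words separated by spaces.
Number of spaces = number of words - 1 = 3 - 1 = 2

2


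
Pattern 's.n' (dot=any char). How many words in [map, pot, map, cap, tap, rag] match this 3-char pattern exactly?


Pattern 's.n' means: starts with 's', any single char, ends with 'n'.
Checking each word (must be exactly 3 chars):
  'map' (len=3): no
  'pot' (len=3): no
  'map' (len=3): no
  'cap' (len=3): no
  'tap' (len=3): no
  'rag' (len=3): no
Matching words: []
Total: 0

0


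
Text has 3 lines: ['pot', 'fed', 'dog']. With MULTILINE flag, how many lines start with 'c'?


With MULTILINE flag, ^ matches the start of each line.
Lines: ['pot', 'fed', 'dog']
Checking which lines start with 'c':
  Line 1: 'pot' -> no
  Line 2: 'fed' -> no
  Line 3: 'dog' -> no
Matching lines: []
Count: 0

0
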